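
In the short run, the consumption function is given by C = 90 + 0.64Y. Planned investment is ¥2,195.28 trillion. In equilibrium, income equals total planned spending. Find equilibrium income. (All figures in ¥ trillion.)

Y = 6348

Y = C + I = 90 + 0.64Y + 2195.28
Y − 0.64Y = 2285.28
0.36Y = 2285.28, so Y = 2285.28/0.36 = 6348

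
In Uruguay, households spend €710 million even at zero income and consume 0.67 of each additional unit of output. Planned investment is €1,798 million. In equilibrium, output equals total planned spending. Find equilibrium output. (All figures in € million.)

Y = C + I = 710 + 0.67Y + 1798
Y − 0.67Y = 2508
0.33Y = 2508, so Y = 2508/0.33 = 7600

Y = 7600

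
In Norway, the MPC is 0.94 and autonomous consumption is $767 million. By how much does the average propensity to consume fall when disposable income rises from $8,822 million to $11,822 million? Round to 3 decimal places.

ΔAPC = 0.022

At Y = 8822: C = 767 + 0.94(8822) = 9059.68, APC = 9059.68/8822 = 1.0269
At Y = 11822: C = 11879.68, APC = 11879.68/11822 = 1.0049
Fall in APC = 1.0269 − 1.0049 = 0.022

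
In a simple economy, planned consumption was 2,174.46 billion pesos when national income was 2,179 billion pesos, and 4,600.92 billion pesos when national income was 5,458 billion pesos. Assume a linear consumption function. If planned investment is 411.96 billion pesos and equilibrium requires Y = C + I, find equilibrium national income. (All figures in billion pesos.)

MPC = (4600.92 − 2174.46)/(5458 − 2179) = 2426.46/3279 = 0.74
a = 2174.46 − 0.74(2179) = 562
Equilibrium: Y = 562 + 0.74Y + 411.96
0.26Y = 973.96, so Y = 973.96/0.26 = 3746

Y = 3746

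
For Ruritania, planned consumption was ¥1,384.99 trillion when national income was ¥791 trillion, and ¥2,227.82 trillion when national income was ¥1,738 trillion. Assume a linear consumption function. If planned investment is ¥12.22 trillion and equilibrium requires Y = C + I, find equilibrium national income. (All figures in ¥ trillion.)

Y = 6302

MPC = (2227.82 − 1384.99)/(1738 − 791) = 842.83/947 = 0.89
a = 1384.99 − 0.89(791) = 681
Equilibrium: Y = 681 + 0.89Y + 12.22
0.11Y = 693.22, so Y = 693.22/0.11 = 6302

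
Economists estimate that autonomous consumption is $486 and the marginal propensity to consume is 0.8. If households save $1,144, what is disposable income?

S = Y − C = -486 + 0.2Y
-486 + 0.2Y = 1144, so 0.2Y = 1630 and Y = 8150

Y = 8150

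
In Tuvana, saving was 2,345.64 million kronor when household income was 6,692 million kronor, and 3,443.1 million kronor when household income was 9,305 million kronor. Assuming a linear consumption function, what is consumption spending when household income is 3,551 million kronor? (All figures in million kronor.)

C = 2524.58

MPS = ΔS/ΔY = (3443.1 − 2345.64)/(9305 − 6692) = 1097.46/2613 = 0.42
MPC = 1 − MPS = 0.58
Autonomous saving = 2345.64 − 0.42(6692) = -465, so a = 465
C = 465 + 0.58(3551) = 465 + 2059.58 = 2524.58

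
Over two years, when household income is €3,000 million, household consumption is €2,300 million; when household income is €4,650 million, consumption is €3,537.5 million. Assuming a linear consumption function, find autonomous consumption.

MPC = ΔC/ΔY = (3537.5 − 2300)/(4650 − 3000) = 1237.5/1650 = 0.75
a = C − MPC·Y = 2300 − 0.75(3000) = 2300 − 2250 = 50

a = 50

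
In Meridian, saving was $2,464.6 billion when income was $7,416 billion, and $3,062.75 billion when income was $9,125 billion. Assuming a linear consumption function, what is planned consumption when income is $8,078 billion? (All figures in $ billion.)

MPS = ΔS/ΔY = (3062.75 − 2464.6)/(9125 − 7416) = 598.15/1709 = 0.35
MPC = 1 − MPS = 0.65
Autonomous saving = 2464.6 − 0.35(7416) = -131, so a = 131
C = 131 + 0.65(8078) = 131 + 5250.7 = 5381.7

C = 5381.7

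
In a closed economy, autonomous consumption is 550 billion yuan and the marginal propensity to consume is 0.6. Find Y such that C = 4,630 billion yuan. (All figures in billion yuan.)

Y = 6800

550 + 0.6Y = 4630
0.6Y = 4080, so Y = 4080/0.6 = 6800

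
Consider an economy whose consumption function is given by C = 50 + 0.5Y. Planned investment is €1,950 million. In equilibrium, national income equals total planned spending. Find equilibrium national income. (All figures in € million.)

Y = 4000

Y = C + I = 50 + 0.5Y + 1950
Y − 0.5Y = 2000
0.5Y = 2000, so Y = 2000/0.5 = 4000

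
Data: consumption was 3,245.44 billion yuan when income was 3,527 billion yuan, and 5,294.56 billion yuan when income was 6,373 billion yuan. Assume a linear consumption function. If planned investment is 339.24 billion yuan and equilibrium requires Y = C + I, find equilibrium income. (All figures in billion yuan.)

Y = 3733

MPC = (5294.56 − 3245.44)/(6373 − 3527) = 2049.12/2846 = 0.72
a = 3245.44 − 0.72(3527) = 706
Equilibrium: Y = 706 + 0.72Y + 339.24
0.28Y = 1045.24, so Y = 1045.24/0.28 = 3733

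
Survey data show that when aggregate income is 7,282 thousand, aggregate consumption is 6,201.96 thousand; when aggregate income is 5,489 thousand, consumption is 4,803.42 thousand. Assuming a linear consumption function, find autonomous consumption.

a = 522

MPC = ΔC/ΔY = (6201.96 − 4803.42)/(7282 − 5489) = 1398.54/1793 = 0.78
a = C − MPC·Y = 4803.42 − 0.78(5489) = 4803.42 − 4281.42 = 522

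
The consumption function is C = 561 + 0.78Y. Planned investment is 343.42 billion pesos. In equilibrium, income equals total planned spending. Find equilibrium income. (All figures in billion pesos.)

Y = 4111

Y = C + I = 561 + 0.78Y + 343.42
Y − 0.78Y = 904.42
0.22Y = 904.42, so Y = 904.42/0.22 = 4111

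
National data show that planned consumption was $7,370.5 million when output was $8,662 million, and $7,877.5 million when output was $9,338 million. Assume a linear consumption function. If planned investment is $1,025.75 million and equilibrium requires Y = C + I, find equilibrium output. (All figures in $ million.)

Y = 7599

MPC = (7877.5 − 7370.5)/(9338 − 8662) = 507/676 = 0.75
a = 7370.5 − 0.75(8662) = 874
Equilibrium: Y = 874 + 0.75Y + 1025.75
0.25Y = 1899.75, so Y = 1899.75/0.25 = 7599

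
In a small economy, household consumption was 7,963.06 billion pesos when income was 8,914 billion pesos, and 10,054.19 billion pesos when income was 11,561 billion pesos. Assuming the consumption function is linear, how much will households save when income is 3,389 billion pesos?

MPC = (10054.19 − 7963.06)/(11561 − 8914) = 2091.13/2647 = 0.79
a = 7963.06 − 0.79(8914) = 7963.06 − 7042.06 = 921
C = 921 + 0.79(3389) = 3598.31
S = 3389 − 3598.31 = -209.31

S = -209.31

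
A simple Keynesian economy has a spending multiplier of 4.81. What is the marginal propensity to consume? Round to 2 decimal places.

k = 1/(1 − MPC), so 1 − MPC = 1/k = 1/4.81 = 0.2079
MPC = 1 − 0.2079 = 0.79

MPC = 0.79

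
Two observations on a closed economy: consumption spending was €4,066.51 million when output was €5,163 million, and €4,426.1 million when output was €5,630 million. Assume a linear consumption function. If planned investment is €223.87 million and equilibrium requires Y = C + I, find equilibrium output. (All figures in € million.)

MPC = (4426.1 − 4066.51)/(5630 − 5163) = 359.59/467 = 0.77
a = 4066.51 − 0.77(5163) = 91
Equilibrium: Y = 91 + 0.77Y + 223.87
0.23Y = 314.87, so Y = 314.87/0.23 = 1369

Y = 1369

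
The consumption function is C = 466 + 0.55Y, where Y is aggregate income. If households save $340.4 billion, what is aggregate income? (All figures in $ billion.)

S = Y − C = -466 + 0.45Y
-466 + 0.45Y = 340.4, so 0.45Y = 806.4 and Y = 1792

Y = 1792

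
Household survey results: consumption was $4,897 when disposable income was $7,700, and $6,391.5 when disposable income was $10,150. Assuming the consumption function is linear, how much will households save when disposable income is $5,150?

MPC = (6391.5 − 4897)/(10150 − 7700) = 1494.5/2450 = 0.61
a = 4897 − 0.61(7700) = 4897 − 4697 = 200
C = 200 + 0.61(5150) = 3341.5
S = 5150 − 3341.5 = 1808.5

S = 1808.5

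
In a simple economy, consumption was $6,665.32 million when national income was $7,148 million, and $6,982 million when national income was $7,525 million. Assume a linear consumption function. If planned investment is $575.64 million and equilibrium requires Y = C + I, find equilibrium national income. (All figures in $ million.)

MPC = (6982 − 6665.32)/(7525 − 7148) = 316.68/377 = 0.84
a = 6665.32 − 0.84(7148) = 661
Equilibrium: Y = 661 + 0.84Y + 575.64
0.16Y = 1236.64, so Y = 1236.64/0.16 = 7729

Y = 7729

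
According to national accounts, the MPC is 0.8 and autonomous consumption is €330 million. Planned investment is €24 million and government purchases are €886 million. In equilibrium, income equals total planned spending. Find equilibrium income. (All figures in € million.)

Y = 6200

Y = C + I + G = 330 + 0.8Y + 24 + 886
Y − 0.8Y = 1240
0.2Y = 1240, so Y = 1240/0.2 = 6200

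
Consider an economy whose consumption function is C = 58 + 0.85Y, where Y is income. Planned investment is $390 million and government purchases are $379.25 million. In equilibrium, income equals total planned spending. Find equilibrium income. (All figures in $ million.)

Y = C + I + G = 58 + 0.85Y + 390 + 379.25
Y − 0.85Y = 827.25
0.15Y = 827.25, so Y = 827.25/0.15 = 5515

Y = 5515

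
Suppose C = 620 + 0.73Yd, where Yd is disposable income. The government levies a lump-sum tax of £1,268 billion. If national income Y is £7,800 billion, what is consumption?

Yd = Y − T = 7800 − 1268 = 6532
C = 620 + 0.73(6532) = 620 + 4768.36 = 5388.36

C = 5388.36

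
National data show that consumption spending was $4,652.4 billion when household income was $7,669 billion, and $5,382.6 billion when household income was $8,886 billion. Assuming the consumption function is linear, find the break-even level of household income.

Y = 127.5

MPC = (5382.6 − 4652.4)/(8886 − 7669) = 730.2/1217 = 0.6
a = 4652.4 − 0.6(7669) = 4652.4 − 4601.4 = 51
Break-even: Y = a/(1−MPC) = 51/0.4 = 127.5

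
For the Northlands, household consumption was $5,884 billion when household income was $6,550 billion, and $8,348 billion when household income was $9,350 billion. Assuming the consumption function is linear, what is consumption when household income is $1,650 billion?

C = 1572

MPC = (8348 − 5884)/(9350 − 6550) = 2464/2800 = 0.88
a = 5884 − 0.88(6550) = 5884 − 5764 = 120
C = 120 + 0.88(1650) = 120 + 1452 = 1572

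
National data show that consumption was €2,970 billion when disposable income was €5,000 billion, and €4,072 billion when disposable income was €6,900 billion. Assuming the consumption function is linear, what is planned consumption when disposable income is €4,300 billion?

MPC = (4072 − 2970)/(6900 − 5000) = 1102/1900 = 0.58
a = 2970 − 0.58(5000) = 2970 − 2900 = 70
C = 70 + 0.58(4300) = 70 + 2494 = 2564

C = 2564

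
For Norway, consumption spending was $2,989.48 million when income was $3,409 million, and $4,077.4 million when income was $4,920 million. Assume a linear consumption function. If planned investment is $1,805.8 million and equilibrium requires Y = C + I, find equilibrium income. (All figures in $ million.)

Y = 8360

MPC = (4077.4 − 2989.48)/(4920 − 3409) = 1087.92/1511 = 0.72
a = 2989.48 − 0.72(3409) = 535
Equilibrium: Y = 535 + 0.72Y + 1805.8
0.28Y = 2340.8, so Y = 2340.8/0.28 = 8360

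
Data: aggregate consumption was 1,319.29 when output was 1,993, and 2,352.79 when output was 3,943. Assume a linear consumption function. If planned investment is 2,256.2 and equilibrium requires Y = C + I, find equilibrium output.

Y = 5360

MPC = (2352.79 − 1319.29)/(3943 − 1993) = 1033.5/1950 = 0.53
a = 1319.29 − 0.53(1993) = 263
Equilibrium: Y = 263 + 0.53Y + 2256.2
0.47Y = 2519.2, so Y = 2519.2/0.47 = 5360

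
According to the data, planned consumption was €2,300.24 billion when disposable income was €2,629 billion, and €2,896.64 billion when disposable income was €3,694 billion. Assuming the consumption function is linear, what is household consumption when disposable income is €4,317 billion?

MPC = (2896.64 − 2300.24)/(3694 − 2629) = 596.4/1065 = 0.56
a = 2300.24 − 0.56(2629) = 2300.24 − 1472.24 = 828
C = 828 + 0.56(4317) = 828 + 2417.52 = 3245.52

C = 3245.52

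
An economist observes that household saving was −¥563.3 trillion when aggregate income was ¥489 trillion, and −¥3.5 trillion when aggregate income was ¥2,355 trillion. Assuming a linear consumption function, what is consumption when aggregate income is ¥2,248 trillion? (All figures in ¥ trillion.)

MPS = ΔS/ΔY = (-3.5 − (-563.3))/(2355 − 489) = 559.8/1866 = 0.3
MPC = 1 − MPS = 0.7
Autonomous saving = -563.3 − 0.3(489) = -710, so a = 710
C = 710 + 0.7(2248) = 710 + 1573.6 = 2283.6

C = 2283.6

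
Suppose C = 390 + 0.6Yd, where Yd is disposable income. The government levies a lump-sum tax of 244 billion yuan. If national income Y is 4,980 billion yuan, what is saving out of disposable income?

S = 1504.4

Yd = Y − T = 4980 − 244 = 4736
C = 390 + 0.6(4736) = 390 + 2841.6 = 3231.6
S = Yd − C = 4736 − 3231.6 = 1504.4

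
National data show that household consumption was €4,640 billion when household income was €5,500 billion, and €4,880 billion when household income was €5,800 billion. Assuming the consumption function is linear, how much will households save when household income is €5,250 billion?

MPC = (4880 − 4640)/(5800 − 5500) = 240/300 = 0.8
a = 4640 − 0.8(5500) = 4640 − 4400 = 240
C = 240 + 0.8(5250) = 4440
S = 5250 − 4440 = 810

S = 810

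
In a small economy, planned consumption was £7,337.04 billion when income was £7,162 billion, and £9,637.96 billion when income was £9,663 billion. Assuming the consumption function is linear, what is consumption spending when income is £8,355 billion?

MPC = (9637.96 − 7337.04)/(9663 − 7162) = 2300.92/2501 = 0.92
a = 7337.04 − 0.92(7162) = 7337.04 − 6589.04 = 748
C = 748 + 0.92(8355) = 748 + 7686.6 = 8434.6

C = 8434.6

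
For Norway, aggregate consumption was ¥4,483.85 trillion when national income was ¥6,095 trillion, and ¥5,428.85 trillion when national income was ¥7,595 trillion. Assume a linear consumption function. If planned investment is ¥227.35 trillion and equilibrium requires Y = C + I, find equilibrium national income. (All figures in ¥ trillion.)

Y = 2355

MPC = (5428.85 − 4483.85)/(7595 − 6095) = 945/1500 = 0.63
a = 4483.85 − 0.63(6095) = 644
Equilibrium: Y = 644 + 0.63Y + 227.35
0.37Y = 871.35, so Y = 871.35/0.37 = 2355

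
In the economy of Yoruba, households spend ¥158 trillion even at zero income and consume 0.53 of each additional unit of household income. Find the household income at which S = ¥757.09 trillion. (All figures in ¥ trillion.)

Y = 1947

S = Y − C = -158 + 0.47Y
-158 + 0.47Y = 757.09, so 0.47Y = 915.09 and Y = 1947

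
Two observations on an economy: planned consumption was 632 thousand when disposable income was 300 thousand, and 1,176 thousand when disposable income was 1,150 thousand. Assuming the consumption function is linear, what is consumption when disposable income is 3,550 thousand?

MPC = (1176 − 632)/(1150 − 300) = 544/850 = 0.64
a = 632 − 0.64(300) = 632 − 192 = 440
C = 440 + 0.64(3550) = 440 + 2272 = 2712

C = 2712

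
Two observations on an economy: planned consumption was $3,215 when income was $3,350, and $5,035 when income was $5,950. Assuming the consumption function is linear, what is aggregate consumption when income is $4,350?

MPC = (5035 − 3215)/(5950 − 3350) = 1820/2600 = 0.7
a = 3215 − 0.7(3350) = 3215 − 2345 = 870
C = 870 + 0.7(4350) = 870 + 3045 = 3915

C = 3915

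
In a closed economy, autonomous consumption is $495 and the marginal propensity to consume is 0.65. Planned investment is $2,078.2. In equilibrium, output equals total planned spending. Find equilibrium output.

Y = C + I = 495 + 0.65Y + 2078.2
Y − 0.65Y = 2573.2
0.35Y = 2573.2, so Y = 2573.2/0.35 = 7352

Y = 7352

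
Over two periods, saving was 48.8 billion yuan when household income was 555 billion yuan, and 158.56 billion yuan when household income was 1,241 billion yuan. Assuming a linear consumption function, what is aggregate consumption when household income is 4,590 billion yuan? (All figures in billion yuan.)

C = 3895.6

MPS = ΔS/ΔY = (158.56 − 48.8)/(1241 − 555) = 109.76/686 = 0.16
MPC = 1 − MPS = 0.84
Autonomous saving = 48.8 − 0.16(555) = -40, so a = 40
C = 40 + 0.84(4590) = 40 + 3855.6 = 3895.6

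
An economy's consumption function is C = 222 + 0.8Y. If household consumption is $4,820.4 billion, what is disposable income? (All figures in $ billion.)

222 + 0.8Y = 4820.4
0.8Y = 4598.4, so Y = 4598.4/0.8 = 5748

Y = 5748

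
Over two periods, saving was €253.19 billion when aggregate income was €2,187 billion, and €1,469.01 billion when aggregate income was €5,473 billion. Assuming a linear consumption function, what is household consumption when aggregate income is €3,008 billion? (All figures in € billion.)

MPS = ΔS/ΔY = (1469.01 − 253.19)/(5473 − 2187) = 1215.82/3286 = 0.37
MPC = 1 − MPS = 0.63
Autonomous saving = 253.19 − 0.37(2187) = -556, so a = 556
C = 556 + 0.63(3008) = 556 + 1895.04 = 2451.04

C = 2451.04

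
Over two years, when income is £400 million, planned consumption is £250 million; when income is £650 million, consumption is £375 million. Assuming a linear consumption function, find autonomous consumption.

MPC = ΔC/ΔY = (375 − 250)/(650 − 400) = 125/250 = 0.5
a = C − MPC·Y = 250 − 0.5(400) = 250 − 200 = 50

a = 50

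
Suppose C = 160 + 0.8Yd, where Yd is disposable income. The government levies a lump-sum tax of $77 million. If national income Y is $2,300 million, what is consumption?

C = 1938.4

Yd = Y − T = 2300 − 77 = 2223
C = 160 + 0.8(2223) = 160 + 1778.4 = 1938.4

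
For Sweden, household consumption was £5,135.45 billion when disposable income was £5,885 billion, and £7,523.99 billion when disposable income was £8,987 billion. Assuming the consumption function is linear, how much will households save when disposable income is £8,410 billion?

S = 1330.3

MPC = (7523.99 − 5135.45)/(8987 − 5885) = 2388.54/3102 = 0.77
a = 5135.45 − 0.77(5885) = 5135.45 − 4531.45 = 604
C = 604 + 0.77(8410) = 7079.7
S = 8410 − 7079.7 = 1330.3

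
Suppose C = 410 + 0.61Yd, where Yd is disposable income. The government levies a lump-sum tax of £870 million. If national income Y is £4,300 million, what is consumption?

Yd = Y − T = 4300 − 870 = 3430
C = 410 + 0.61(3430) = 410 + 2092.3 = 2502.3

C = 2502.3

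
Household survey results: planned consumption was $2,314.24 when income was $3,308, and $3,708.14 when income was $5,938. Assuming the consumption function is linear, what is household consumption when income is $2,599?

C = 1938.47

MPC = (3708.14 − 2314.24)/(5938 − 3308) = 1393.9/2630 = 0.53
a = 2314.24 − 0.53(3308) = 2314.24 − 1753.24 = 561
C = 561 + 0.53(2599) = 561 + 1377.47 = 1938.47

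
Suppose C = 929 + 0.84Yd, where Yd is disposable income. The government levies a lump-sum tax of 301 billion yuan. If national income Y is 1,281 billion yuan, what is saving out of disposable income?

Yd = Y − T = 1281 − 301 = 980
C = 929 + 0.84(980) = 929 + 823.2 = 1752.2
S = Yd − C = 980 − 1752.2 = -772.2

S = -772.2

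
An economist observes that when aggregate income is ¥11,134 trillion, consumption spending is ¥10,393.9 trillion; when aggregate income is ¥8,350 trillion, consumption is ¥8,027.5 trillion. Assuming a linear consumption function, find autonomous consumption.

MPC = ΔC/ΔY = (10393.9 − 8027.5)/(11134 − 8350) = 2366.4/2784 = 0.85
a = C − MPC·Y = 8027.5 − 0.85(8350) = 8027.5 − 7097.5 = 930

a = 930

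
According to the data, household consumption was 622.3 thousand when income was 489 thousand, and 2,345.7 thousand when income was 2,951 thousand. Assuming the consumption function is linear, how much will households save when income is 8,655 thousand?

S = 2316.5

MPC = (2345.7 − 622.3)/(2951 − 489) = 1723.4/2462 = 0.7
a = 622.3 − 0.7(489) = 622.3 − 342.3 = 280
C = 280 + 0.7(8655) = 6338.5
S = 8655 − 6338.5 = 2316.5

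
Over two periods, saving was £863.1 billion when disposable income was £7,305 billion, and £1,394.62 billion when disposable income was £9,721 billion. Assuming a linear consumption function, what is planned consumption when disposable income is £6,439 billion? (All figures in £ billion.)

MPS = ΔS/ΔY = (1394.62 − 863.1)/(9721 − 7305) = 531.52/2416 = 0.22
MPC = 1 − MPS = 0.78
Autonomous saving = 863.1 − 0.22(7305) = -744, so a = 744
C = 744 + 0.78(6439) = 744 + 5022.42 = 5766.42

C = 5766.42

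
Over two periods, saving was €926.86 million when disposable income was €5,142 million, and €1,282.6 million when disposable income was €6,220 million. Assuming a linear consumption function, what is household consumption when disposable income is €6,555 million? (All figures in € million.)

C = 5161.85

MPS = ΔS/ΔY = (1282.6 − 926.86)/(6220 − 5142) = 355.74/1078 = 0.33
MPC = 1 − MPS = 0.67
Autonomous saving = 926.86 − 0.33(5142) = -770, so a = 770
C = 770 + 0.67(6555) = 770 + 4391.85 = 5161.85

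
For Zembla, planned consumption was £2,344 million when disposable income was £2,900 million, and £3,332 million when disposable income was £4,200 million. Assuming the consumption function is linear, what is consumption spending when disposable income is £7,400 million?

C = 5764

MPC = (3332 − 2344)/(4200 − 2900) = 988/1300 = 0.76
a = 2344 − 0.76(2900) = 2344 − 2204 = 140
C = 140 + 0.76(7400) = 140 + 5624 = 5764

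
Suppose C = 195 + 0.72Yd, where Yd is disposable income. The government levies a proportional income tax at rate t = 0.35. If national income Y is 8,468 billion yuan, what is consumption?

C = 4158.024

Yd = (1 − 0.35)(8468) = 0.65(8468) = 5504.2
C = 195 + 0.72(5504.2) = 195 + 3963.024 = 4158.024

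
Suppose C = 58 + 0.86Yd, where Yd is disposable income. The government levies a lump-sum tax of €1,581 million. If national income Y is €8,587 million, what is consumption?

C = 6083.16

Yd = Y − T = 8587 − 1581 = 7006
C = 58 + 0.86(7006) = 58 + 6025.16 = 6083.16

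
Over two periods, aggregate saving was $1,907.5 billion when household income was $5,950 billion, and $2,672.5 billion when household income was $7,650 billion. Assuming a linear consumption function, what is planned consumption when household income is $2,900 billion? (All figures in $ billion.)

C = 2365

MPS = ΔS/ΔY = (2672.5 − 1907.5)/(7650 − 5950) = 765/1700 = 0.45
MPC = 1 − MPS = 0.55
Autonomous saving = 1907.5 − 0.45(5950) = -770, so a = 770
C = 770 + 0.55(2900) = 770 + 1595 = 2365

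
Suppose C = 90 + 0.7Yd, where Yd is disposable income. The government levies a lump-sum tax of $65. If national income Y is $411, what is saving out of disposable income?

S = 13.8

Yd = Y − T = 411 − 65 = 346
C = 90 + 0.7(346) = 90 + 242.2 = 332.2
S = Yd − C = 346 − 332.2 = 13.8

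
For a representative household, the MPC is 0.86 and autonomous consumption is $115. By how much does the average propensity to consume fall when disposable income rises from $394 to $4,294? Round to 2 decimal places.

At Y = 394: C = 115 + 0.86(394) = 453.84, APC = 453.84/394 = 1.152
At Y = 4294: C = 3807.84, APC = 3807.84/4294 = 0.887
Fall in APC = 1.152 − 0.887 = 0.265 ≈ 0.27

ΔAPC = 0.27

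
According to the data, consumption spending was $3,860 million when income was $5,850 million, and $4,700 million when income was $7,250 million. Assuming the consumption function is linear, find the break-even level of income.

Y = 875

MPC = (4700 − 3860)/(7250 − 5850) = 840/1400 = 0.6
a = 3860 − 0.6(5850) = 3860 − 3510 = 350
Break-even: Y = a/(1−MPC) = 350/0.4 = 875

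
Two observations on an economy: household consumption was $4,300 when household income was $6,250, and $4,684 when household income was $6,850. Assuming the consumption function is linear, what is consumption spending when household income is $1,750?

MPC = (4684 − 4300)/(6850 − 6250) = 384/600 = 0.64
a = 4300 − 0.64(6250) = 4300 − 4000 = 300
C = 300 + 0.64(1750) = 300 + 1120 = 1420

C = 1420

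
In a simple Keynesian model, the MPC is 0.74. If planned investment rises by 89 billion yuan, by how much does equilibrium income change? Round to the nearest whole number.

The multiplier is 1/(1 − MPC) = 1/0.26.
ΔY = 89/0.26 = 342.31 ≈ 342

ΔY ≈ 342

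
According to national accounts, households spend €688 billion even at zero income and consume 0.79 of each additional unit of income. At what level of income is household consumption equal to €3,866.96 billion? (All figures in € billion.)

688 + 0.79Y = 3866.96
0.79Y = 3178.96, so Y = 3178.96/0.79 = 4024

Y = 4024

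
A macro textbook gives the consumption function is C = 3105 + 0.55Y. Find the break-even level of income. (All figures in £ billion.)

Y = 6900

At break-even, C = Y: 3105 + 0.55Y = Y
0.45Y = 3105, so Y = 3105/0.45 = 6900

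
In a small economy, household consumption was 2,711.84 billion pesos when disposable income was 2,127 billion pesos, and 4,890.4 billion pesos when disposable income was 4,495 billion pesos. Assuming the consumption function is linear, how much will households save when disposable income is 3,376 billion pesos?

MPC = (4890.4 − 2711.84)/(4495 − 2127) = 2178.56/2368 = 0.92
a = 2711.84 − 0.92(2127) = 2711.84 − 1956.84 = 755
C = 755 + 0.92(3376) = 3860.92
S = 3376 − 3860.92 = -484.92

S = -484.92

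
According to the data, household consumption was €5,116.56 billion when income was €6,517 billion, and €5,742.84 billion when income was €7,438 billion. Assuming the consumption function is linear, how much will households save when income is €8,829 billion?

MPC = (5742.84 − 5116.56)/(7438 − 6517) = 626.28/921 = 0.68
a = 5116.56 − 0.68(6517) = 5116.56 − 4431.56 = 685
C = 685 + 0.68(8829) = 6688.72
S = 8829 − 6688.72 = 2140.28

S = 2140.28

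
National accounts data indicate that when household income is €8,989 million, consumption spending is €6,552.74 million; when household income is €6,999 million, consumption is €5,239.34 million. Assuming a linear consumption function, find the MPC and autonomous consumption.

MPC = 0.66; a = 620

MPC = ΔC/ΔY = (6552.74 − 5239.34)/(8989 − 6999) = 1313.4/1990 = 0.66
a = C − MPC·Y = 5239.34 − 0.66(6999) = 5239.34 − 4619.34 = 620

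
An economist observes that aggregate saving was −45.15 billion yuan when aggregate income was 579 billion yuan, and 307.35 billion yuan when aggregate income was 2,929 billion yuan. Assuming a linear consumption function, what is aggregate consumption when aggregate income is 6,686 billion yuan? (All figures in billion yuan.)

MPS = ΔS/ΔY = (307.35 − (-45.15))/(2929 − 579) = 352.5/2350 = 0.15
MPC = 1 − MPS = 0.85
Autonomous saving = -45.15 − 0.15(579) = -132, so a = 132
C = 132 + 0.85(6686) = 132 + 5683.1 = 5815.1

C = 5815.1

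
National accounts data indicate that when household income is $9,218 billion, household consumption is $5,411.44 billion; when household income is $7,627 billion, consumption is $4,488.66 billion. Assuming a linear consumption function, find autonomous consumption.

a = 65

MPC = ΔC/ΔY = (5411.44 − 4488.66)/(9218 − 7627) = 922.78/1591 = 0.58
a = C − MPC·Y = 4488.66 − 0.58(7627) = 4488.66 − 4423.66 = 65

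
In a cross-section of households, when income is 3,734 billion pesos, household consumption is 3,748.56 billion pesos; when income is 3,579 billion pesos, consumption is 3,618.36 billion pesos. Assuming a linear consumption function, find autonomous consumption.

MPC = ΔC/ΔY = (3748.56 − 3618.36)/(3734 − 3579) = 130.2/155 = 0.84
a = C − MPC·Y = 3618.36 − 0.84(3579) = 3618.36 − 3006.36 = 612

a = 612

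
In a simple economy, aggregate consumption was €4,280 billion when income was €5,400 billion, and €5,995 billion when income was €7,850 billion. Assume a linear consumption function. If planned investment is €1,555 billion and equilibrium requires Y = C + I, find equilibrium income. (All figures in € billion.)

Y = 6850

MPC = (5995 − 4280)/(7850 − 5400) = 1715/2450 = 0.7
a = 4280 − 0.7(5400) = 500
Equilibrium: Y = 500 + 0.7Y + 1555
0.3Y = 2055, so Y = 2055/0.3 = 6850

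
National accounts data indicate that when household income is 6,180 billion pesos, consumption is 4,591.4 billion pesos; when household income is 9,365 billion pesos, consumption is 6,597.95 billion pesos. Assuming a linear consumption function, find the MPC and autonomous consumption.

MPC = ΔC/ΔY = (6597.95 − 4591.4)/(9365 − 6180) = 2006.55/3185 = 0.63
a = C − MPC·Y = 4591.4 − 0.63(6180) = 4591.4 − 3893.4 = 698

MPC = 0.63; a = 698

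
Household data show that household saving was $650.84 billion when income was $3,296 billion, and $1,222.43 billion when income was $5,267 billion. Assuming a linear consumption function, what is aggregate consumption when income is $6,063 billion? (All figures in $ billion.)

C = 4609.73

MPS = ΔS/ΔY = (1222.43 − 650.84)/(5267 − 3296) = 571.59/1971 = 0.29
MPC = 1 − MPS = 0.71
Autonomous saving = 650.84 − 0.29(3296) = -305, so a = 305
C = 305 + 0.71(6063) = 305 + 4304.73 = 4609.73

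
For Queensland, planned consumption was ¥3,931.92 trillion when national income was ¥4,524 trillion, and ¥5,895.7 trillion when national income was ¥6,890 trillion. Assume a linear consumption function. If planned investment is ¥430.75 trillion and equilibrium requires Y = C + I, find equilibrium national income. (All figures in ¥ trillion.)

MPC = (5895.7 − 3931.92)/(6890 − 4524) = 1963.78/2366 = 0.83
a = 3931.92 − 0.83(4524) = 177
Equilibrium: Y = 177 + 0.83Y + 430.75
0.17Y = 607.75, so Y = 607.75/0.17 = 3575

Y = 3575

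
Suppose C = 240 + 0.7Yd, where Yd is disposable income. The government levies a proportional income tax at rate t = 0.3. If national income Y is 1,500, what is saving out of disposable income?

S = 75

Yd = (1 − 0.3)(1500) = 0.7(1500) = 1050
C = 240 + 0.7(1050) = 240 + 735 = 975
S = Yd − C = 1050 − 975 = 75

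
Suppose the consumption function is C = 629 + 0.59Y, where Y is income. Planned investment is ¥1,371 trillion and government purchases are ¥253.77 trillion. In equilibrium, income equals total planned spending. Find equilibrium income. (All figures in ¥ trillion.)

Y = C + I + G = 629 + 0.59Y + 1371 + 253.77
Y − 0.59Y = 2253.77
0.41Y = 2253.77, so Y = 2253.77/0.41 = 5497

Y = 5497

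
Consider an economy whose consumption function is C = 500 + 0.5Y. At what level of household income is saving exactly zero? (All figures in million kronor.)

At break-even, C = Y: 500 + 0.5Y = Y
0.5Y = 500, so Y = 500/0.5 = 1000

Y = 1000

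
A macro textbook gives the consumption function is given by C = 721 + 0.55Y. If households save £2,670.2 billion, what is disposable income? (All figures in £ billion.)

Y = 7536

S = Y − C = -721 + 0.45Y
-721 + 0.45Y = 2670.2, so 0.45Y = 3391.2 and Y = 7536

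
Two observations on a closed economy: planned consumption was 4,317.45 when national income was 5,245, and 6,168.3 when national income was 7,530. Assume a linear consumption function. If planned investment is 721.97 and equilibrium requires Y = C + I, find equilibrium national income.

Y = 4163

MPC = (6168.3 − 4317.45)/(7530 − 5245) = 1850.85/2285 = 0.81
a = 4317.45 − 0.81(5245) = 69
Equilibrium: Y = 69 + 0.81Y + 721.97
0.19Y = 790.97, so Y = 790.97/0.19 = 4163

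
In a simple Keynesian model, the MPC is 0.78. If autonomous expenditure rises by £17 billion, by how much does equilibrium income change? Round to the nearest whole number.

ΔY ≈ 77

The multiplier is 1/(1 − MPC) = 1/0.22.
ΔY = 17/0.22 = 77.27 ≈ 77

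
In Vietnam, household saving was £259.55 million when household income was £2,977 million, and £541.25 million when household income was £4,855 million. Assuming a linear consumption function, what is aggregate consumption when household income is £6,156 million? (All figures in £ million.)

C = 5419.6

MPS = ΔS/ΔY = (541.25 − 259.55)/(4855 − 2977) = 281.7/1878 = 0.15
MPC = 1 − MPS = 0.85
Autonomous saving = 259.55 − 0.15(2977) = -187, so a = 187
C = 187 + 0.85(6156) = 187 + 5232.6 = 5419.6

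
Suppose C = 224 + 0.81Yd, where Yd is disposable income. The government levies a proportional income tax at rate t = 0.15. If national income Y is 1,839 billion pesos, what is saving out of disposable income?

S = 72.9985

Yd = (1 − 0.15)(1839) = 0.85(1839) = 1563.15
C = 224 + 0.81(1563.15) = 224 + 1266.1515 = 1490.1515
S = Yd − C = 1563.15 − 1490.1515 = 72.9985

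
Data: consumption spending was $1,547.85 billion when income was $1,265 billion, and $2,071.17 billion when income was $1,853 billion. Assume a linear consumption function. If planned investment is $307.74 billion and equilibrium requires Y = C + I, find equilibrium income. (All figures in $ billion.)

Y = 6634

MPC = (2071.17 − 1547.85)/(1853 − 1265) = 523.32/588 = 0.89
a = 1547.85 − 0.89(1265) = 422
Equilibrium: Y = 422 + 0.89Y + 307.74
0.11Y = 729.74, so Y = 729.74/0.11 = 6634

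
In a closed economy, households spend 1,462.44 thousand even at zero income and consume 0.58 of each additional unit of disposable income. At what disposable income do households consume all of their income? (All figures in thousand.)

At break-even, C = Y: 1462.44 + 0.58Y = Y
0.42Y = 1462.44, so Y = 1462.44/0.42 = 3482

Y = 3482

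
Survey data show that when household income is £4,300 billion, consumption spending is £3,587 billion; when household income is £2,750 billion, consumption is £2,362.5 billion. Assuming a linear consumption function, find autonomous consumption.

MPC = ΔC/ΔY = (3587 − 2362.5)/(4300 − 2750) = 1224.5/1550 = 0.79
a = C − MPC·Y = 2362.5 − 0.79(2750) = 2362.5 − 2172.5 = 190

a = 190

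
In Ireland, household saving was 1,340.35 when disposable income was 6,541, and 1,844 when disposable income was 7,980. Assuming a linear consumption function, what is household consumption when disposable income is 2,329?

C = 2462.85

MPS = ΔS/ΔY = (1844 − 1340.35)/(7980 − 6541) = 503.65/1439 = 0.35
MPC = 1 − MPS = 0.65
Autonomous saving = 1340.35 − 0.35(6541) = -949, so a = 949
C = 949 + 0.65(2329) = 949 + 1513.85 = 2462.85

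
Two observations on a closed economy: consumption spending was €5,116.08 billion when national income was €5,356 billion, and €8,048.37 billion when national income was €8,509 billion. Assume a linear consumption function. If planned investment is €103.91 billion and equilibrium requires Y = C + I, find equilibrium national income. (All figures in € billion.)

Y = 3413

MPC = (8048.37 − 5116.08)/(8509 − 5356) = 2932.29/3153 = 0.93
a = 5116.08 − 0.93(5356) = 135
Equilibrium: Y = 135 + 0.93Y + 103.91
0.07Y = 238.91, so Y = 238.91/0.07 = 3413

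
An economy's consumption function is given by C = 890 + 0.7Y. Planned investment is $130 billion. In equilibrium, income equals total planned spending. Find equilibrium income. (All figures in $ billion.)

Y = C + I = 890 + 0.7Y + 130
Y − 0.7Y = 1020
0.3Y = 1020, so Y = 1020/0.3 = 3400

Y = 3400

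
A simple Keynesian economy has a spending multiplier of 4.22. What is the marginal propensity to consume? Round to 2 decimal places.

k = 1/(1 − MPC), so 1 − MPC = 1/k = 1/4.22 = 0.2370
MPC = 1 − 0.2370 = 0.76

MPC = 0.76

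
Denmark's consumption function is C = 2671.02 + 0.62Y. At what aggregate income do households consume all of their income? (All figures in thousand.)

Y = 7029

At break-even, C = Y: 2671.02 + 0.62Y = Y
0.38Y = 2671.02, so Y = 2671.02/0.38 = 7029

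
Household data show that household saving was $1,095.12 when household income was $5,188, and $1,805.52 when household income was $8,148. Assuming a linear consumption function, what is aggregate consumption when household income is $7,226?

C = 5641.76

MPS = ΔS/ΔY = (1805.52 − 1095.12)/(8148 − 5188) = 710.4/2960 = 0.24
MPC = 1 − MPS = 0.76
Autonomous saving = 1095.12 − 0.24(5188) = -150, so a = 150
C = 150 + 0.76(7226) = 150 + 5491.76 = 5641.76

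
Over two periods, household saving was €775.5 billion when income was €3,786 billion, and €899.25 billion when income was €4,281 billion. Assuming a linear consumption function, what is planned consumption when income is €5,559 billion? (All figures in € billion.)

C = 4340.25

MPS = ΔS/ΔY = (899.25 − 775.5)/(4281 − 3786) = 123.75/495 = 0.25
MPC = 1 − MPS = 0.75
Autonomous saving = 775.5 − 0.25(3786) = -171, so a = 171
C = 171 + 0.75(5559) = 171 + 4169.25 = 4340.25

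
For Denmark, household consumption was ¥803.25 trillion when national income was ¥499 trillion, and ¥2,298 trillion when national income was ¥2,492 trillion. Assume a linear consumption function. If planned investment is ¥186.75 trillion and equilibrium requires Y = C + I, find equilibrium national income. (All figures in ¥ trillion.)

MPC = (2298 − 803.25)/(2492 − 499) = 1494.75/1993 = 0.75
a = 803.25 − 0.75(499) = 429
Equilibrium: Y = 429 + 0.75Y + 186.75
0.25Y = 615.75, so Y = 615.75/0.25 = 2463

Y = 2463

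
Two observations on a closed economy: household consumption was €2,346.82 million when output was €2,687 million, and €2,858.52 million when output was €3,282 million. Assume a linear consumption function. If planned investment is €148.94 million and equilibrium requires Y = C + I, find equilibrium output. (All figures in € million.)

Y = 1321

MPC = (2858.52 − 2346.82)/(3282 − 2687) = 511.7/595 = 0.86
a = 2346.82 − 0.86(2687) = 36
Equilibrium: Y = 36 + 0.86Y + 148.94
0.14Y = 184.94, so Y = 184.94/0.14 = 1321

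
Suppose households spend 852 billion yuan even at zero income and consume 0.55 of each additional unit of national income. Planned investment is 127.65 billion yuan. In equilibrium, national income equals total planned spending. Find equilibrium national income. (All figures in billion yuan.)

Y = C + I = 852 + 0.55Y + 127.65
Y − 0.55Y = 979.65
0.45Y = 979.65, so Y = 979.65/0.45 = 2177

Y = 2177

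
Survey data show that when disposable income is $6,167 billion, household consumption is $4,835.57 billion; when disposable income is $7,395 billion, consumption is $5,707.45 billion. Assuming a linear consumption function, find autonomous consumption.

a = 457

MPC = ΔC/ΔY = (5707.45 − 4835.57)/(7395 − 6167) = 871.88/1228 = 0.71
a = C − MPC·Y = 4835.57 − 0.71(6167) = 4835.57 − 4378.57 = 457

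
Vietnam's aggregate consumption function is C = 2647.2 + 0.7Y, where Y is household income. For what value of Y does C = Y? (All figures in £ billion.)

Y = 8824

At break-even, C = Y: 2647.2 + 0.7Y = Y
0.3Y = 2647.2, so Y = 2647.2/0.3 = 8824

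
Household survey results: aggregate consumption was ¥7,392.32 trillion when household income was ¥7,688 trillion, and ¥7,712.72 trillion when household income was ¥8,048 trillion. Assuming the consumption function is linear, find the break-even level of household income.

Y = 5000

MPC = (7712.72 − 7392.32)/(8048 − 7688) = 320.4/360 = 0.89
a = 7392.32 − 0.89(7688) = 7392.32 − 6842.32 = 550
Break-even: Y = a/(1−MPC) = 550/0.11 = 5000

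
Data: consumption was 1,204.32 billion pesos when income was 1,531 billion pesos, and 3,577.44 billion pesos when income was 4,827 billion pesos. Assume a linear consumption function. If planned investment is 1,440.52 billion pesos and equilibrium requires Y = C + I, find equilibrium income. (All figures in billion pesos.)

Y = 5509

MPC = (3577.44 − 1204.32)/(4827 − 1531) = 2373.12/3296 = 0.72
a = 1204.32 − 0.72(1531) = 102
Equilibrium: Y = 102 + 0.72Y + 1440.52
0.28Y = 1542.52, so Y = 1542.52/0.28 = 5509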